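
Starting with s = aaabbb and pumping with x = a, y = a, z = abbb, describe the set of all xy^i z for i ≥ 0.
{xy^i z : i ≥ 0} = {a^(2+i) b^3 : i ≥ 0} = {aabbb, aaabbb, aaaabbb, ...}

With x = a, y = a, z = abbb: Starting with aaabbb and pumping the second 'a', we get strings with 2+i a's followed by 3 b's for i = 0, 1, 2, ...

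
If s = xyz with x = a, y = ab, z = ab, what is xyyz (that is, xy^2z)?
aababab

Given x = 'a', y = 'ab', z = 'ab' and i = 2:

xy^2z = x + y·y·...·y (2 times) + z
       = 'a' + 'ab'^2 + 'ab'
       = 'a' + 'abab' + 'ab'
       = 'aababab'

The pumped string is 'aababab' with length 7.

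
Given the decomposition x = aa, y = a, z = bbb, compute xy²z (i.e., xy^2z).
aaaabbb

Given x = 'aa', y = 'a', z = 'bbb' and i = 2:

xy^2z = x + y·y·...·y (2 times) + z
       = 'aa' + 'a'^2 + 'bbb'
       = 'aa' + 'aa' + 'bbb'
       = 'aaaabbb'

The pumped string is 'aaaabbb' with length 7.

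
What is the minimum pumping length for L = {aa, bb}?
p = 3

For a finite language L, the pumping lemma holds vacuously if p > max|s| for s ∈ L.

The longest string in L = {aa, bb} has length 2.
If p = 3, then no string s ∈ L has |s| ≥ p, so the condition is vacuously true.

The minimum pumping length is p = 3.

Why no smaller p works: for any p ≤ 2, the longest string s ∈ L has |s| = 2 ≥ p, so it would
have to be pumpable; but pumping up (i = 2, 3, ...) produces ever longer strings, which cannot all lie in the
finite language L. So the pumping property fails for every p ≤ 2.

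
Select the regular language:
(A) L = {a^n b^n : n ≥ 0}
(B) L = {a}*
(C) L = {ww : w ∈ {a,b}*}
(B) {a}*

(B) L = {a}* is regular.

This can be recognized by a finite automaton (DFA/NFA).
Regular expressions like {a}* define regular languages.

The other choices are not regular:
- {a^n b^n : n ≥ 0}: After pumping, the number of a's and b's become unequal
- {ww : w ∈ {a,b}*}: After pumping, the two halves no longer match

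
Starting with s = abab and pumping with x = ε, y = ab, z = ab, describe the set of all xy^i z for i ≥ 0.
{xy^i z : i ≥ 0} = {(ab)^(i+1) : i ≥ 0} = {ab, abab, ababab, ...}

With x = ε, y = ab, z = ab: Pumping 'ab' gives strings of alternating a's and b's.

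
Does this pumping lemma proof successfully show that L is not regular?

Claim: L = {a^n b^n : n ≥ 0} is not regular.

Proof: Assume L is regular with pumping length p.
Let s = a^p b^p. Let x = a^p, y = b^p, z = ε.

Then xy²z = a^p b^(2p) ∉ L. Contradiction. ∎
The proof is INCORRECT.

Error: The decomposition violates |xy| ≤ p.
With x = a^p and y = b^p, we have |xy| = 2p > p.
The pumping lemma requires |xy| ≤ p, so y must be within the first p characters.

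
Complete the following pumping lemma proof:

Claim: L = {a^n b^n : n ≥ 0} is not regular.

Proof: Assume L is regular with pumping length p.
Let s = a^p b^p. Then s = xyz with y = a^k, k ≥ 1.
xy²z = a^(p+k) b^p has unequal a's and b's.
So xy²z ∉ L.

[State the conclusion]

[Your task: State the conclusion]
This contradicts the pumping lemma for regular languages,
which guarantees xy^i z ∈ L for all i ≥ 0.

Since our assumption that L is regular leads to a contradiction,
we conclude that L = {a^n b^n : n ≥ 0} is NOT regular. ∎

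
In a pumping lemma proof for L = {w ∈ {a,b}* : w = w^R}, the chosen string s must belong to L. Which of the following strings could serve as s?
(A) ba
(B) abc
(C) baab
(C) baab

The pumping lemma is applied to a string s that lies in L, so first check membership of each option:
- (A) ba reversed is ab ≠ ba, so it is not a palindrome and is not in L ✗
- (B) abc reversed is cba ≠ abc, so it is not a palindrome and is not in L ✗
- (C) baab reversed is baab, the same string, so it is a palindrome and is in L ✓

Only (C) baab is in L, so it is the only candidate that could play the role of s.
(In a complete proof one picks s in terms of the pumping length p so that |s| ≥ p is guaranteed; a fixed string like baab illustrates the shape of such an s.)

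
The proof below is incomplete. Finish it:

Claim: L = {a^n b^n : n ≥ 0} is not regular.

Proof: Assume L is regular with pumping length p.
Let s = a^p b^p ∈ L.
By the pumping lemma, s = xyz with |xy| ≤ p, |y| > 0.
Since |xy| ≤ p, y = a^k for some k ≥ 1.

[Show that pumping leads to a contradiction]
Consider xy²z = a^(p+k) b^p.

Since k ≥ 1, we have p + k > p.
So xy²z has more a's than b's: (p+k) a's vs p b's.
This means xy²z ∉ L because a^n b^n requires equal counts.

This contradicts the pumping lemma which states xy²z ∈ L.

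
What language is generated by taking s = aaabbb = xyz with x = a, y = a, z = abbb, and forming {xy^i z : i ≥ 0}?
{xy^i z : i ≥ 0} = {a^(2+i) b^3 : i ≥ 0} = {aabbb, aaabbb, aaaabbb, ...}

With x = a, y = a, z = abbb: Starting with aaabbb and pumping the second 'a', we get strings with 2+i a's followed by 3 b's for i = 0, 1, 2, ...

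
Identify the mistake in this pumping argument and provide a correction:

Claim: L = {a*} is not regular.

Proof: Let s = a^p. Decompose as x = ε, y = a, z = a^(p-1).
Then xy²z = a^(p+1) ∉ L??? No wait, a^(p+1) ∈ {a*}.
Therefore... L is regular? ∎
Error: The proof attempts to show a*  is not regular, but a* IS regular!

Correction: a* is a regular language (recognized by a simple DFA with one accepting state and self-loop on 'a'). The pumping lemma can only prove non-regularity, not regularity. For regular languages, pumping always works.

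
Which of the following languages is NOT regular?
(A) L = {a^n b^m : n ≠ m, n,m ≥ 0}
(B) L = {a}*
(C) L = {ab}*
(A) {a^n b^m : n ≠ m, n,m ≥ 0}

(A) L = {a^n b^m : n ≠ m, n,m ≥ 0} is NOT regular.

The pumping lemma can be used to prove this:
After pumping a's, we can make n = m

The other languages are regular because they can be recognized by finite automata.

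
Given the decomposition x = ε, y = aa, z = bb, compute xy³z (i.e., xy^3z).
aaaaaabb

Given x = '', y = 'aa', z = 'bb' and i = 3:

xy^3z = x + y·y·...·y (3 times) + z
       = '' + 'aa'^3 + 'bb'
       = '' + 'aaaaaa' + 'bb'
       = 'aaaaaabb'

The pumped string is 'aaaaaabb' with length 8.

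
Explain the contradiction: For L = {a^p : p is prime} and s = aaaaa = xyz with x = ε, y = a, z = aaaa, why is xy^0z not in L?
xy⁰z = aaaa ∉ L

Pumping with i = 0 replaces y = a by y⁰ = ε:
- Original: s = xyz = aaaaa; aaaaa has length 5, which is prime, so it is in L
- Pumped: xy⁰z = ε · ε · aaaa = aaaa
- aaaa has length 4 = 2 × 2, which is not prime, so it is not in L

The pumping lemma would require xy⁰z ∈ L, so this decomposition yields a contradiction.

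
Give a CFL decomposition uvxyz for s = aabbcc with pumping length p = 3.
u='aa', v='b', x='b', y='c', z='c'

For s = aabbcc with pumping length p = 3:

One valid decomposition:
- u = 'aa'
- v = 'b'
- x = 'b'
- y = 'c'
- z = 'c'

Verification:
- uvxyz = 'aa' + 'b' + 'b' + 'c' + 'c' = aabbcc ✓
- |vxy| = |'bbc'| = 3 ≤ 3 ✓
- |vy| = |'bc'| = 2 > 0 ✓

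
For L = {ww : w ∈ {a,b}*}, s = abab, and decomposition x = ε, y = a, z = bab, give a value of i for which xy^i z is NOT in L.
i = 2

xy²z = ε · aa · bab = aabab; aabab has odd length 5, so it cannot be written as ww and is not in L.
(Other choices also work, e.g. i = 0, 3; only i = 1 is guaranteed to stay in L since xy¹z = s.)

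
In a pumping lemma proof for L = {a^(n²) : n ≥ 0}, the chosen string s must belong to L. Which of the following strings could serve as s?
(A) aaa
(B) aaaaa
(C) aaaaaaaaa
(C) aaaaaaaaa

The pumping lemma is applied to a string s that lies in L, so first check membership of each option:
- (A) aaa has length 3, strictly between 1² = 1 and 2² = 4, so it is not in L ✗
- (B) aaaaa has length 5, strictly between 2² = 4 and 3² = 9, so it is not in L ✗
- (C) aaaaaaaaa has length 9 = 3², a perfect square, so it is in L ✓

Only (C) aaaaaaaaa is in L, so it is the only candidate that could play the role of s.
(In a complete proof one picks s in terms of the pumping length p so that |s| ≥ p is guaranteed; a fixed string like aaaaaaaaa illustrates the shape of such an s.)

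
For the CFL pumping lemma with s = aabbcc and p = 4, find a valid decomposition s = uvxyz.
u='a', v='a', x='bb', y='c', z='c'

For s = aabbcc with pumping length p = 4:

One valid decomposition:
- u = 'a'
- v = 'a'
- x = 'bb'
- y = 'c'
- z = 'c'

Verification:
- uvxyz = 'a' + 'a' + 'bb' + 'c' + 'c' = aabbcc ✓
- |vxy| = |'abbc'| = 4 ≤ 4 ✓
- |vy| = |'ac'| = 2 > 0 ✓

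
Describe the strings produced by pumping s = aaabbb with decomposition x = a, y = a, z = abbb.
{xy^i z : i ≥ 0} = {a^(2+i) b^3 : i ≥ 0} = {aabbb, aaabbb, aaaabbb, ...}

With x = a, y = a, z = abbb: Starting with aaabbb and pumping the second 'a', we get strings with 2+i a's followed by 3 b's for i = 0, 1, 2, ...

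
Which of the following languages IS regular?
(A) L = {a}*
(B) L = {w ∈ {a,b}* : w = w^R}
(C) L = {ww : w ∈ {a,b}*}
(A) {a}*

(A) L = {a}* is regular.

This can be recognized by a finite automaton (DFA/NFA).
Regular expressions like {a}* define regular languages.

The other choices are not regular:
- {w ∈ {a,b}* : w = w^R}: After pumping, the string is no longer symmetric
- {ww : w ∈ {a,b}*}: After pumping, the two halves no longer match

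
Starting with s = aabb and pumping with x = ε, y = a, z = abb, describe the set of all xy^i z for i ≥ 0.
{xy^i z : i ≥ 0} = {a^(i+1) b^2 : i ≥ 0} = {abb, aabb, aaabb, ...}

With x = ε, y = a, z = abb: Starting with aabb and pumping the first 'a' (z = abb keeps the second 'a'), we get strings with i+1 a's followed by 2 b's for i = 0, 1, 2, ...; note bb is not produced because z always contributes one a.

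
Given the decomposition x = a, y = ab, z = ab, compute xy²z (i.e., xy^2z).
aababab

Given x = 'a', y = 'ab', z = 'ab' and i = 2:

xy^2z = x + y·y·...·y (2 times) + z
       = 'a' + 'ab'^2 + 'ab'
       = 'a' + 'abab' + 'ab'
       = 'aababab'

The pumped string is 'aababab' with length 7.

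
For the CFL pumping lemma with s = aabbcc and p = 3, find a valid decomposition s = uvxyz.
u='aa', v='b', x='b', y='c', z='c'

For s = aabbcc with pumping length p = 3:

One valid decomposition:
- u = 'aa'
- v = 'b'
- x = 'b'
- y = 'c'
- z = 'c'

Verification:
- uvxyz = 'aa' + 'b' + 'b' + 'c' + 'c' = aabbcc ✓
- |vxy| = |'bbc'| = 3 ≤ 3 ✓
- |vy| = |'bc'| = 2 > 0 ✓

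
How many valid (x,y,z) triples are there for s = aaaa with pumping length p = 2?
3

For s = 'aaaa' with pumping length p = 2:

Constraints: |xy| ≤ 2, |y| > 0

Valid decompositions (|xy| ≤ p, |y| ≥ 1):
  • x='', y='a', z='aaa'
  • x='a', y='a', z='aa'
  • x='', y='aa', z='aa'

Total count: 3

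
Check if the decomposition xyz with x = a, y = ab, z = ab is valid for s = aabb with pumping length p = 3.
Violated: xyz = s

The decomposition x = a, y = ab, z = ab for s = aabb with p = 3
violates the constraint: xyz = s

xyz = 'a' + 'ab' + 'ab' = 'aabab' ≠ 'aabb' = s. The decomposition doesn't reconstruct s.

Pumping lemma constraints:
1. xyz = s (decomposition is valid)
2. |xy| ≤ p
3. |y| > 0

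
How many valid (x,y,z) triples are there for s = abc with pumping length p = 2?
3

For s = 'abc' with pumping length p = 2:

Constraints: |xy| ≤ 2, |y| > 0

Valid decompositions (|xy| ≤ p, |y| ≥ 1):
  • x='', y='a', z='bc'
  • x='a', y='b', z='c'
  • x='', y='ab', z='c'

Total count: 3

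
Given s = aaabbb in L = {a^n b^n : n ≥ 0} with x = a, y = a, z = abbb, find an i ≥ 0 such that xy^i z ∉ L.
i = 3

xy³z = a · aaa · abbb = aaaaabbb; aaaaabbb has 5 a's and 3 b's; 5 ≠ 3, so it is not in L.
(Other choices also work, e.g. i = 0, 2; only i = 1 is guaranteed to stay in L since xy¹z = s.)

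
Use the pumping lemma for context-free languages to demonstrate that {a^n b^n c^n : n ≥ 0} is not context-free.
Assume for contradiction that L is context-free, and let p ≥ 1 be the pumping length given by the pumping lemma for CFLs.
Choose s = a^p b^p c^p. Then s ∈ L and |s| = 3p ≥ p.
By the CFL pumping lemma, s = uvxyz for some u, v, x, y, z with |vxy| ≤ p, |vy| ≥ 1, and uv^i xy^i z ∈ L for every i ≥ 0.

Because |vxy| ≤ p, the window vxy cannot contain both an a and a c: any substring of s containing both must include the entire block b^p plus at least one a and one c, so it has length ≥ p + 2 > p.
Hence at least one of the letters a, c does not occur in vy at all.

Take i = 0: the string uxz is obtained from s by deleting |vy| ≥ 1 symbols, so |uxz| = 3p − |vy| < 3p.
But the letter (a or c) that does not occur in vy still occurs exactly p times in uxz. Every string of L with exactly p copies of some letter is a^p b^p c^p, of length 3p. Since |uxz| < 3p, uxz ∉ L.

This contradicts the CFL pumping lemma, which requires uv^i xy^i z ∈ L for all i ≥ 0.
Hence L = {a^n b^n c^n : n ≥ 0} is not context-free. ∎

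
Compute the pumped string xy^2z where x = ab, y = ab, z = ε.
ababab

Given x = 'ab', y = 'ab', z = '' and i = 2:

xy^2z = x + y·y·...·y (2 times) + z
       = 'ab' + 'ab'^2 + ''
       = 'ab' + 'abab' + ''
       = 'ababab'

The pumped string is 'ababab' with length 6.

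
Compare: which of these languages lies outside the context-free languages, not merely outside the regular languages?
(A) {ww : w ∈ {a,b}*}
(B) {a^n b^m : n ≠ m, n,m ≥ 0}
(A) {ww : w ∈ {a,b}*}

(A) {ww : w ∈ {a,b}*} requires the CFL pumping lemma.

- {a^n b^m : n ≠ m, n,m ≥ 0} is context-free (but not regular)
  • Can be shown non-regular with the regular pumping lemma
  • After pumping a's, we can make n = m

- {ww : w ∈ {a,b}*} is NOT context-free
  • Requires the CFL pumping lemma to prove
  • Even a PDA cannot compare two arbitrary halves symbol by symbol; CFL pumping on a^p b^p a^p b^p fails

The CFL pumping lemma is "stronger" in that it can prove non-membership
in the larger class of context-free languages.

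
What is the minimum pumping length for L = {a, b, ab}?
p = 3

For a finite language L, the pumping lemma holds vacuously if p > max|s| for s ∈ L.

The longest string in L = {a, b, ab} has length 2.
If p = 3, then no string s ∈ L has |s| ≥ p, so the condition is vacuously true.

The minimum pumping length is p = 3.

Why no smaller p works: for any p ≤ 2, the longest string s ∈ L has |s| = 2 ≥ p, so it would
have to be pumpable; but pumping up (i = 2, 3, ...) produces ever longer strings, which cannot all lie in the
finite language L. So the pumping property fails for every p ≤ 2.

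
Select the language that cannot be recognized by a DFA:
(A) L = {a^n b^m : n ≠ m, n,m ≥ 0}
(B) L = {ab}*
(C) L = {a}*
(A) {a^n b^m : n ≠ m, n,m ≥ 0}

(A) L = {a^n b^m : n ≠ m, n,m ≥ 0} is NOT regular.

The pumping lemma can be used to prove this:
After pumping a's, we can make n = m

The other languages are regular because they can be recognized by finite automata.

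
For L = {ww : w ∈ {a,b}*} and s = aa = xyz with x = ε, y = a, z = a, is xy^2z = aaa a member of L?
No

xy²z = ε · aa · a = aaa.
aaa has odd length 3, so it cannot be written as ww and is not in L.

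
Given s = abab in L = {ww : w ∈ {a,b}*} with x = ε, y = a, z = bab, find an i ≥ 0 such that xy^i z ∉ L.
i = 0

xy⁰z = ε · ε · bab = bab; bab has odd length 3, so it cannot be written as ww and is not in L.
(Other choices also work, e.g. i = 2, 3; only i = 1 is guaranteed to stay in L since xy¹z = s.)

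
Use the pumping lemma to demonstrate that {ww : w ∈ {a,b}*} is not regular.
Assume for contradiction that L is regular, and let p ≥ 1 be the pumping length given by the pumping lemma.
Choose s = a^p b a^p b. Then s ∈ L (take w = a^p b) and |s| = 2p + 2 ≥ p.
By the pumping lemma, s = xyz for some x, y, z with |xy| ≤ p, |y| ≥ 1, and xy^i z ∈ L for every i ≥ 0.
Since |xy| ≤ p and the first p symbols of s are all a's, y = a^k for some k with 1 ≤ k ≤ p.

Take i = 2: t = xy²z = a^(p + k) b a^p b.
Suppose t = uu for some string u. The string t contains exactly two b's and ends in b, so u contains exactly one b and ends in b; hence u = a^j b for some j, and uu = a^j b a^j b. Comparing with t = a^(p + k) b a^p b forces j = p + k (first block) and j = p (second block), which is impossible since k ≥ 1. So t ∉ L.

This contradicts the pumping lemma, which requires xy^i z ∈ L for all i ≥ 0.
Hence L = {ww : w ∈ {a,b}*} is not regular. ∎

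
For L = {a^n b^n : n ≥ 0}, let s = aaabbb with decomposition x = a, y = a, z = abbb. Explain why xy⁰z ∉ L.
xy⁰z = aabbb ∉ L

Pumping with i = 0 replaces y = a by y⁰ = ε:
- Original: s = xyz = aaabbb; aaabbb = a^3 b^3 has equal counts (3 = 3), so it is in L
- Pumped: xy⁰z = a · ε · abbb = aabbb
- aabbb has 2 a's and 3 b's; 2 ≠ 3, so it is not in L

The pumping lemma would require xy⁰z ∈ L, so this decomposition yields a contradiction.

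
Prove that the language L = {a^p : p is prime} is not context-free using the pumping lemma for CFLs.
Assume for contradiction that L is context-free, and let p ≥ 1 be the pumping length given by the pumping lemma for CFLs.
Choose a prime q with q ≥ p and let s = a^q. Then s ∈ L and |s| = q ≥ p.
By the CFL pumping lemma, s = uvxyz for some u, v, x, y, z with |vxy| ≤ p, |vy| ≥ 1, and uv^i xy^i z ∈ L for every i ≥ 0.
All symbols are a's, so only lengths matter: let k = |vy|, with 1 ≤ k ≤ p. Then |uv^i xy^i z| = q + (i − 1)k.

Take i = q + 1: the length is q + qk = q(k + 1).
Both factors satisfy q ≥ 2 and k + 1 ≥ 2, so q(k + 1) is composite and uv^(q+1) xy^(q+1) z ∉ L.

This contradicts the CFL pumping lemma, which requires uv^i xy^i z ∈ L for all i ≥ 0.
Hence L = {a^p : p is prime} is not context-free. ∎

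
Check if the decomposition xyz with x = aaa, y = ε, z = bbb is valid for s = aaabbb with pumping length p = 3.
Violated: |y| > 0

The decomposition x = aaa, y = ε, z = bbb for s = aaabbb with p = 3
violates the constraint: |y| > 0

|y| = 0, but the pumping lemma requires |y| > 0 (y must be non-empty).

Pumping lemma constraints:
1. xyz = s (decomposition is valid)
2. |xy| ≤ p
3. |y| > 0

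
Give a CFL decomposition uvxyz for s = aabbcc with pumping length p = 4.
u='a', v='a', x='bb', y='c', z='c'

For s = aabbcc with pumping length p = 4:

One valid decomposition:
- u = 'a'
- v = 'a'
- x = 'bb'
- y = 'c'
- z = 'c'

Verification:
- uvxyz = 'a' + 'a' + 'bb' + 'c' + 'c' = aabbcc ✓
- |vxy| = |'abbc'| = 4 ≤ 4 ✓
- |vy| = |'ac'| = 2 > 0 ✓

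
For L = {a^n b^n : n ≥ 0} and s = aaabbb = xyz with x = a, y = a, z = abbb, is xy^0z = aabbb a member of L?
No

xy⁰z = a · ε · abbb = aabbb.
aabbb has 2 a's and 3 b's; 2 ≠ 3, so it is not in L.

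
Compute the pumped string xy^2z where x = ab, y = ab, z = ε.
ababab

Given x = 'ab', y = 'ab', z = '' and i = 2:

xy^2z = x + y·y·...·y (2 times) + z
       = 'ab' + 'ab'^2 + ''
       = 'ab' + 'abab' + ''
       = 'ababab'

The pumped string is 'ababab' with length 6.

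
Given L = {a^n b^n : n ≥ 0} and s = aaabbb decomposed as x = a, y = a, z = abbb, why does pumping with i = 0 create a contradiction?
xy⁰z = aabbb ∉ L

Pumping with i = 0 replaces y = a by y⁰ = ε:
- Original: s = xyz = aaabbb; aaabbb = a^3 b^3 has equal counts (3 = 3), so it is in L
- Pumped: xy⁰z = a · ε · abbb = aabbb
- aabbb has 2 a's and 3 b's; 2 ≠ 3, so it is not in L

The pumping lemma would require xy⁰z ∈ L, so this decomposition yields a contradiction.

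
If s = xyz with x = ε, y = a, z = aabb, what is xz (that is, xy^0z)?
aabb

Given x = '', y = 'a', z = 'aabb' and i = 0:

xy^0z = x + y·y·...·y (0 times) + z
       = '' + 'a'^0 + 'aabb'
       = '' + '' + 'aabb'
       = 'aabb'

The pumped string is 'aabb' with length 4.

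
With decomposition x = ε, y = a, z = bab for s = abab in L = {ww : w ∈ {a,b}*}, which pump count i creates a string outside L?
i = 3

xy³z = ε · aaa · bab = aaabab; aaabab has length 6; its halves are aaa and bab, which differ, so it is not in L.
(Other choices also work, e.g. i = 0, 2; only i = 1 is guaranteed to stay in L since xy¹z = s.)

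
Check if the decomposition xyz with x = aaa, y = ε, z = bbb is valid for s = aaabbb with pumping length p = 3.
Violated: |y| > 0

The decomposition x = aaa, y = ε, z = bbb for s = aaabbb with p = 3
violates the constraint: |y| > 0

|y| = 0, but the pumping lemma requires |y| > 0 (y must be non-empty).

Pumping lemma constraints:
1. xyz = s (decomposition is valid)
2. |xy| ≤ p
3. |y| > 0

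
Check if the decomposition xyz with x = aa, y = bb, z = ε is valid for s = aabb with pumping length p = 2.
Violated: |xy| ≤ p

The decomposition x = aa, y = bb, z = ε for s = aabb with p = 2
violates the constraint: |xy| ≤ p

|xy| = |aabb| = 4 > 2 = p. The decomposition puts too many characters in xy.

Pumping lemma constraints:
1. xyz = s (decomposition is valid)
2. |xy| ≤ p
3. |y| > 0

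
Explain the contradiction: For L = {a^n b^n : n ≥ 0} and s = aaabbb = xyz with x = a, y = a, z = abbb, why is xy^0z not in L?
xy⁰z = aabbb ∉ L

Pumping with i = 0 replaces y = a by y⁰ = ε:
- Original: s = xyz = aaabbb; aaabbb = a^3 b^3 has equal counts (3 = 3), so it is in L
- Pumped: xy⁰z = a · ε · abbb = aabbb
- aabbb has 2 a's and 3 b's; 2 ≠ 3, so it is not in L

The pumping lemma would require xy⁰z ∈ L, so this decomposition yields a contradiction.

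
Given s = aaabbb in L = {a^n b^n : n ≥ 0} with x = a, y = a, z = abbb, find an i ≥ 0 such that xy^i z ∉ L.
i = 3

xy³z = a · aaa · abbb = aaaaabbb; aaaaabbb has 5 a's and 3 b's; 5 ≠ 3, so it is not in L.
(Other choices also work, e.g. i = 0, 2; only i = 1 is guaranteed to stay in L since xy¹z = s.)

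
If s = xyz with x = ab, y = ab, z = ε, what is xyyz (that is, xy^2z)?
ababab

Given x = 'ab', y = 'ab', z = '' and i = 2:

xy^2z = x + y·y·...·y (2 times) + z
       = 'ab' + 'ab'^2 + ''
       = 'ab' + 'abab' + ''
       = 'ababab'

The pumped string is 'ababab' with length 6.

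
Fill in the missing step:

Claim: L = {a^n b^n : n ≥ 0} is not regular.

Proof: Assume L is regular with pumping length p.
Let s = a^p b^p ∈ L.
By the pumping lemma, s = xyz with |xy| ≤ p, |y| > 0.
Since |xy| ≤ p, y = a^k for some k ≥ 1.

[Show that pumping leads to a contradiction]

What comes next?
Consider xy²z = a^(p+k) b^p.

Since k ≥ 1, we have p + k > p.
So xy²z has more a's than b's: (p+k) a's vs p b's.
This means xy²z ∉ L because a^n b^n requires equal counts.

This contradicts the pumping lemma which states xy²z ∈ L.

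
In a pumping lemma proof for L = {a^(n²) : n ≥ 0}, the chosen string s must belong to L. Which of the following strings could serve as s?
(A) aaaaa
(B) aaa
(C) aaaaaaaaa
(C) aaaaaaaaa

The pumping lemma is applied to a string s that lies in L, so first check membership of each option:
- (A) aaaaa has length 5, strictly between 2² = 4 and 3² = 9, so it is not in L ✗
- (B) aaa has length 3, strictly between 1² = 1 and 2² = 4, so it is not in L ✗
- (C) aaaaaaaaa has length 9 = 3², a perfect square, so it is in L ✓

Only (C) aaaaaaaaa is in L, so it is the only candidate that could play the role of s.
(In a complete proof one picks s in terms of the pumping length p so that |s| ≥ p is guaranteed; a fixed string like aaaaaaaaa illustrates the shape of such an s.)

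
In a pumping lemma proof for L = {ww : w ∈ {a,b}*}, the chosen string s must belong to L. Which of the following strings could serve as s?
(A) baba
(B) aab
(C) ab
(A) baba

The pumping lemma is applied to a string s that lies in L, so first check membership of each option:
- (A) baba splits into halves ba · ba, which are equal, so it is in L (w = ba) ✓
- (B) aab has odd length 3, so it cannot be written as ww and is not in L ✗
- (C) ab has length 2; its halves are a and b, which differ, so it is not in L ✗

Only (A) baba is in L, so it is the only candidate that could play the role of s.
(In a complete proof one picks s in terms of the pumping length p so that |s| ≥ p is guaranteed; a fixed string like baba illustrates the shape of such an s.)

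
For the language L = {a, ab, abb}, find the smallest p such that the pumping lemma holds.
p = 4

For a finite language L, the pumping lemma holds vacuously if p > max|s| for s ∈ L.

The longest string in L = {a, ab, abb} has length 3.
If p = 4, then no string s ∈ L has |s| ≥ p, so the condition is vacuously true.

The minimum pumping length is p = 4.

Why no smaller p works: for any p ≤ 3, the longest string s ∈ L has |s| = 3 ≥ p, so it would
have to be pumpable; but pumping up (i = 2, 3, ...) produces ever longer strings, which cannot all lie in the
finite language L. So the pumping property fails for every p ≤ 3.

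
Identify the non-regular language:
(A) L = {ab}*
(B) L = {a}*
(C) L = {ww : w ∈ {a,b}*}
(C) {ww : w ∈ {a,b}*}

(C) L = {ww : w ∈ {a,b}*} is NOT regular.

The pumping lemma can be used to prove this:
After pumping, the two halves no longer match

The other languages are regular because they can be recognized by finite automata.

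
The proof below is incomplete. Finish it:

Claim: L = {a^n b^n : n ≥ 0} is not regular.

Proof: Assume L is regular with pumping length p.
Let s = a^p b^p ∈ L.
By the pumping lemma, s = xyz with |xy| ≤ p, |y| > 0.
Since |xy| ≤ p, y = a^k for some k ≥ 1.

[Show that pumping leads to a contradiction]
Consider xy²z = a^(p+k) b^p.

Since k ≥ 1, we have p + k > p.
So xy²z has more a's than b's: (p+k) a's vs p b's.
This means xy²z ∉ L because a^n b^n requires equal counts.

This contradicts the pumping lemma which states xy²z ∈ L.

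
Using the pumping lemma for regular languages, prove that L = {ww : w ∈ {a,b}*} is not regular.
Assume for contradiction that L is regular, and let p ≥ 1 be the pumping length given by the pumping lemma.
Choose s = a^p b a^p b. Then s ∈ L (take w = a^p b) and |s| = 2p + 2 ≥ p.
By the pumping lemma, s = xyz for some x, y, z with |xy| ≤ p, |y| ≥ 1, and xy^i z ∈ L for every i ≥ 0.
Since |xy| ≤ p and the first p symbols of s are all a's, y = a^k for some k with 1 ≤ k ≤ p.

Take i = 2: t = xy²z = a^(p + k) b a^p b.
Suppose t = uu for some string u. The string t contains exactly two b's and ends in b, so u contains exactly one b and ends in b; hence u = a^j b for some j, and uu = a^j b a^j b. Comparing with t = a^(p + k) b a^p b forces j = p + k (first block) and j = p (second block), which is impossible since k ≥ 1. So t ∉ L.

This contradicts the pumping lemma, which requires xy^i z ∈ L for all i ≥ 0.
Hence L = {ww : w ∈ {a,b}*} is not regular. ∎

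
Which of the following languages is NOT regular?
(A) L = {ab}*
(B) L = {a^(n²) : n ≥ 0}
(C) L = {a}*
(B) {a^(n²) : n ≥ 0}

(B) L = {a^(n²) : n ≥ 0} is NOT regular.

The pumping lemma can be used to prove this:
After pumping, length is no longer a perfect square

The other languages are regular because they can be recognized by finite automata.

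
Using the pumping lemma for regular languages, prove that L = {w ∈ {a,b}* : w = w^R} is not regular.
Assume for contradiction that L is regular, and let p ≥ 1 be the pumping length given by the pumping lemma.
Choose s = a^p b a^p. Then s ∈ L (it reads the same in both directions) and |s| = 2p + 1 ≥ p.
By the pumping lemma, s = xyz for some x, y, z with |xy| ≤ p, |y| ≥ 1, and xy^i z ∈ L for every i ≥ 0.
Since |xy| ≤ p and the first p symbols of s are all a's, y = a^k for some k with 1 ≤ k ≤ p.

Take i = 0: xy⁰z = a^(p − k) b a^p.
Its reversal is a^p b a^(p − k). These differ because the block of a's before the unique b has length p − k in one and p in the other, and p − k ≠ p since k ≥ 1. So xy⁰z is not a palindrome, i.e. xy⁰z ∉ L.

This contradicts the pumping lemma, which requires xy^i z ∈ L for all i ≥ 0.
Hence L = {w ∈ {a,b}* : w = w^R} is not regular. ∎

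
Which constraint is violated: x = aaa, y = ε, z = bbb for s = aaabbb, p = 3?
Violated: |y| > 0

The decomposition x = aaa, y = ε, z = bbb for s = aaabbb with p = 3
violates the constraint: |y| > 0

|y| = 0, but the pumping lemma requires |y| > 0 (y must be non-empty).

Pumping lemma constraints:
1. xyz = s (decomposition is valid)
2. |xy| ≤ p
3. |y| > 0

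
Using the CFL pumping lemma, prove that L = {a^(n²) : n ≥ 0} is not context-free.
Assume for contradiction that L is context-free, and let p ≥ 1 be the pumping length given by the pumping lemma for CFLs.
Choose s = a^(p²). Then s ∈ L and |s| = p² ≥ p.
By the CFL pumping lemma, s = uvxyz for some u, v, x, y, z with |vxy| ≤ p, |vy| ≥ 1, and uv^i xy^i z ∈ L for every i ≥ 0.
All symbols are a's, so only lengths matter: let k = |vy|, with 1 ≤ k ≤ |vxy| ≤ p.

Take i = 2: |uv²xy²z| = p² + k, and p² < p² + k ≤ p² + p < (p + 1)².
So the length lies strictly between consecutive squares and is not a perfect square; uv²xy²z ∉ L.

This contradicts the CFL pumping lemma, which requires uv^i xy^i z ∈ L for all i ≥ 0.
Hence L = {a^(n²) : n ≥ 0} is not context-free. ∎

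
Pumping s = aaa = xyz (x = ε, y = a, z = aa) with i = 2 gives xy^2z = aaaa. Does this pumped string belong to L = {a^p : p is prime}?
No

xy²z = ε · aa · aa = aaaa.
aaaa has length 4 = 2 × 2, which is not prime, so it is not in L.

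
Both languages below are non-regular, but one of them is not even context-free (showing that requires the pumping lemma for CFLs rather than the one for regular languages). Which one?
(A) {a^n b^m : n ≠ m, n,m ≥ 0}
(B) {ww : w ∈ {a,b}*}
(B) {ww : w ∈ {a,b}*}

(B) {ww : w ∈ {a,b}*} requires the CFL pumping lemma.

- {a^n b^m : n ≠ m, n,m ≥ 0} is context-free (but not regular)
  • Can be shown non-regular with the regular pumping lemma
  • After pumping a's, we can make n = m

- {ww : w ∈ {a,b}*} is NOT context-free
  • Requires the CFL pumping lemma to prove
  • Even a PDA cannot compare two arbitrary halves symbol by symbol; CFL pumping on a^p b^p a^p b^p fails

The CFL pumping lemma is "stronger" in that it can prove non-membership
in the larger class of context-free languages.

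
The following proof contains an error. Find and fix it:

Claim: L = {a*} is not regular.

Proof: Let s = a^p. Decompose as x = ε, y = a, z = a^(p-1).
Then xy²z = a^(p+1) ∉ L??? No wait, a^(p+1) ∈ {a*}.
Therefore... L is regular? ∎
Error: The proof attempts to show a*  is not regular, but a* IS regular!

Correction: a* is a regular language (recognized by a simple DFA with one accepting state and self-loop on 'a'). The pumping lemma can only prove non-regularity, not regularity. For regular languages, pumping always works.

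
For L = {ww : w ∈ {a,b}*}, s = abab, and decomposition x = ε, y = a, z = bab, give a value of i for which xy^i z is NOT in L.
i = 2

xy²z = ε · aa · bab = aabab; aabab has odd length 5, so it cannot be written as ww and is not in L.
(Other choices also work, e.g. i = 0, 3; only i = 1 is guaranteed to stay in L since xy¹z = s.)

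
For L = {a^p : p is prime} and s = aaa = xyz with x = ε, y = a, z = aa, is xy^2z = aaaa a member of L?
No

xy²z = ε · aa · aa = aaaa.
aaaa has length 4 = 2 × 2, which is not prime, so it is not in L.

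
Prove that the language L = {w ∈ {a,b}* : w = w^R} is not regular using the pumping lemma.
Assume for contradiction that L is regular, and let p ≥ 1 be the pumping length given by the pumping lemma.
Choose s = a^p b a^p. Then s ∈ L (it reads the same in both directions) and |s| = 2p + 1 ≥ p.
By the pumping lemma, s = xyz for some x, y, z with |xy| ≤ p, |y| ≥ 1, and xy^i z ∈ L for every i ≥ 0.
Since |xy| ≤ p and the first p symbols of s are all a's, y = a^k for some k with 1 ≤ k ≤ p.

Take i = 2: xy²z = a^(p + k) b a^p.
Its reversal is a^p b a^(p + k). These differ because the block of a's before the unique b has length p + k in one and p in the other, and p + k ≠ p since k ≥ 1. So xy²z is not a palindrome, i.e. xy²z ∉ L.

This contradicts the pumping lemma, which requires xy^i z ∈ L for all i ≥ 0.
Hence L = {w ∈ {a,b}* : w = w^R} is not regular. ∎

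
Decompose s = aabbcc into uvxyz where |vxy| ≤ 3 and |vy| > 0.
u='aa', v='b', x='b', y='c', z='c'

For s = aabbcc with pumping length p = 3:

One valid decomposition:
- u = 'aa'
- v = 'b'
- x = 'b'
- y = 'c'
- z = 'c'

Verification:
- uvxyz = 'aa' + 'b' + 'b' + 'c' + 'c' = aabbcc ✓
- |vxy| = |'bbc'| = 3 ≤ 3 ✓
- |vy| = |'bc'| = 2 > 0 ✓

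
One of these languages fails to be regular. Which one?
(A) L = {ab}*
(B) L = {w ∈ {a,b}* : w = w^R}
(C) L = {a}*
(B) {w ∈ {a,b}* : w = w^R}

(B) L = {w ∈ {a,b}* : w = w^R} is NOT regular.

The pumping lemma can be used to prove this:
After pumping, the string is no longer symmetric

The other languages are regular because they can be recognized by finite automata.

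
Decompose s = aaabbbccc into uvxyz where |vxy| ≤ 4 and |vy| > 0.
u='aa', v='a', x='bb', y='b', z='ccc'

For s = aaabbbccc with pumping length p = 4:

One valid decomposition:
- u = 'aa'
- v = 'a'
- x = 'bb'
- y = 'b'
- z = 'ccc'

Verification:
- uvxyz = 'aa' + 'a' + 'bb' + 'b' + 'ccc' = aaabbbccc ✓
- |vxy| = |'abbb'| = 4 ≤ 4 ✓
- |vy| = |'ab'| = 2 > 0 ✓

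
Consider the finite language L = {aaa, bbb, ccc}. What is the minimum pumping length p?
p = 4

For a finite language L, the pumping lemma holds vacuously if p > max|s| for s ∈ L.

The longest string in L = {aaa, bbb, ccc} has length 3.
If p = 4, then no string s ∈ L has |s| ≥ p, so the condition is vacuously true.

The minimum pumping length is p = 4.

Why no smaller p works: for any p ≤ 3, the longest string s ∈ L has |s| = 3 ≥ p, so it would
have to be pumpable; but pumping up (i = 2, 3, ...) produces ever longer strings, which cannot all lie in the
finite language L. So the pumping property fails for every p ≤ 3.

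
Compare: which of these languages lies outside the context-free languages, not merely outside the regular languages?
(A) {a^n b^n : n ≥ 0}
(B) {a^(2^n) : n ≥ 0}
(B) {a^(2^n) : n ≥ 0}

(B) {a^(2^n) : n ≥ 0} requires the CFL pumping lemma.

- {a^n b^n : n ≥ 0} is context-free (but not regular)
  • Can be shown non-regular with the regular pumping lemma
  • After pumping, the number of a's and b's become unequal

- {a^(2^n) : n ≥ 0} is NOT context-free
  • Requires the CFL pumping lemma to prove
  • Gaps between powers of 2 grow exponentially

The CFL pumping lemma is "stronger" in that it can prove non-membership
in the larger class of context-free languages.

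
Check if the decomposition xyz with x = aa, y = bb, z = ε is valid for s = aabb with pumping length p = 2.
Violated: |xy| ≤ p

The decomposition x = aa, y = bb, z = ε for s = aabb with p = 2
violates the constraint: |xy| ≤ p

|xy| = |aabb| = 4 > 2 = p. The decomposition puts too many characters in xy.

Pumping lemma constraints:
1. xyz = s (decomposition is valid)
2. |xy| ≤ p
3. |y| > 0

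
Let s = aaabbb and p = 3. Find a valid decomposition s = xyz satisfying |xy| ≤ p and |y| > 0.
x = '', y = 'a', z = 'aabbb'

For s = aaabbb and p = 3, one valid decomposition is:
- x = '' (length 0)
- y = 'a' (length 1)
- z = 'aabbb' (length 5)

Verification:
- xyz = '' + 'a' + 'aabbb' = aaabbb ✓
- |xy| = 1 ≤ 3 ✓
- |y| = 1 > 0 ✓

All pumping lemma constraints are satisfied.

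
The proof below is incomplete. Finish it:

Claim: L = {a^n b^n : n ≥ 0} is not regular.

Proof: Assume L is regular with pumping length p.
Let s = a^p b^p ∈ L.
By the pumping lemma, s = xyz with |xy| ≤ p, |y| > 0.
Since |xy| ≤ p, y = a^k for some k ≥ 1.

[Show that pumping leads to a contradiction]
Consider xy²z = a^(p+k) b^p.

Since k ≥ 1, we have p + k > p.
So xy²z has more a's than b's: (p+k) a's vs p b's.
This means xy²z ∉ L because a^n b^n requires equal counts.

This contradicts the pumping lemma which states xy²z ∈ L.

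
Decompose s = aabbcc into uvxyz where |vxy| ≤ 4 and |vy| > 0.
u='a', v='a', x='bb', y='c', z='c'

For s = aabbcc with pumping length p = 4:

One valid decomposition:
- u = 'a'
- v = 'a'
- x = 'bb'
- y = 'c'
- z = 'c'

Verification:
- uvxyz = 'a' + 'a' + 'bb' + 'c' + 'c' = aabbcc ✓
- |vxy| = |'abbc'| = 4 ≤ 4 ✓
- |vy| = |'ac'| = 2 > 0 ✓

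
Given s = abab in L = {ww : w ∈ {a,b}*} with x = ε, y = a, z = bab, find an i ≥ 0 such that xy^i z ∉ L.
i = 2

xy²z = ε · aa · bab = aabab; aabab has odd length 5, so it cannot be written as ww and is not in L.
(Other choices also work, e.g. i = 0, 3; only i = 1 is guaranteed to stay in L since xy¹z = s.)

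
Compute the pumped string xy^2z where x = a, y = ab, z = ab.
aababab

Given x = 'a', y = 'ab', z = 'ab' and i = 2:

xy^2z = x + y·y·...·y (2 times) + z
       = 'a' + 'ab'^2 + 'ab'
       = 'a' + 'abab' + 'ab'
       = 'aababab'

The pumped string is 'aababab' with length 7.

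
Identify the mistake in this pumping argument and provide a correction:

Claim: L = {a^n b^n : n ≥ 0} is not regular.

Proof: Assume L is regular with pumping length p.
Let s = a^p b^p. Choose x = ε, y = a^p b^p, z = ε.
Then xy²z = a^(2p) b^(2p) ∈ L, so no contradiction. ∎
Error: The decomposition violates |xy| ≤ p. With y = a^p b^p, |xy| = |y| = 2p > p. (The proof also miscomputes xy²z, which would be a^p b^p a^p b^p rather than a^(2p) b^(2p), and it wrongly treats one harmless decomposition as settling the matter — the prover does not get to choose the decomposition.)

Correction: The pumping lemma requires |xy| ≤ p, and the argument must handle every decomposition satisfying |xy| ≤ p, |y| ≥ 1. Since s starts with p a's, any such y consists only of a's, say y = a^k with k ≥ 1. Then xy²z = a^(p+k) b^p has unequal numbers of a's and b's, so xy²z ∉ L — the required contradiction.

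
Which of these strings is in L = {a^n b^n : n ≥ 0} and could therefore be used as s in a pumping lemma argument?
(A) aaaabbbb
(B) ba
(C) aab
(A) aaaabbbb

The pumping lemma is applied to a string s that lies in L, so first check membership of each option:
- (A) aaaabbbb = a^4 b^4 has equal counts (4 = 4), so it is in L ✓
- (B) ba has an a after a b, so it is not of the form a^n b^n and is not in L ✗
- (C) aab has 2 a's and 1 b's; 2 ≠ 1, so it is not in L ✗

Only (A) aaaabbbb is in L, so it is the only candidate that could play the role of s.
(In a complete proof one picks s in terms of the pumping length p so that |s| ≥ p is guaranteed; a fixed string like aaaabbbb illustrates the shape of such an s.)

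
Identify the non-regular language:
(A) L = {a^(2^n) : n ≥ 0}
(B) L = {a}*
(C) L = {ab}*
(A) {a^(2^n) : n ≥ 0}

(A) L = {a^(2^n) : n ≥ 0} is NOT regular.

The pumping lemma can be used to prove this:
After pumping, length is no longer a power of 2

The other languages are regular because they can be recognized by finite automata.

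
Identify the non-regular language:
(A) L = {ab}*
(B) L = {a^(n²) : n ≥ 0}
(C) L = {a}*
(B) {a^(n²) : n ≥ 0}

(B) L = {a^(n²) : n ≥ 0} is NOT regular.

The pumping lemma can be used to prove this:
After pumping, length is no longer a perfect square

The other languages are regular because they can be recognized by finite automata.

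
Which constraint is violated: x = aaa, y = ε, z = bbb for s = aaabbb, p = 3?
Violated: |y| > 0

The decomposition x = aaa, y = ε, z = bbb for s = aaabbb with p = 3
violates the constraint: |y| > 0

|y| = 0, but the pumping lemma requires |y| > 0 (y must be non-empty).

Pumping lemma constraints:
1. xyz = s (decomposition is valid)
2. |xy| ≤ p
3. |y| > 0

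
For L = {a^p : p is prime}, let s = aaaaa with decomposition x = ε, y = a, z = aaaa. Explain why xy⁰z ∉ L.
xy⁰z = aaaa ∉ L

Pumping with i = 0 replaces y = a by y⁰ = ε:
- Original: s = xyz = aaaaa; aaaaa has length 5, which is prime, so it is in L
- Pumped: xy⁰z = ε · ε · aaaa = aaaa
- aaaa has length 4 = 2 × 2, which is not prime, so it is not in L

The pumping lemma would require xy⁰z ∈ L, so this decomposition yields a contradiction.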